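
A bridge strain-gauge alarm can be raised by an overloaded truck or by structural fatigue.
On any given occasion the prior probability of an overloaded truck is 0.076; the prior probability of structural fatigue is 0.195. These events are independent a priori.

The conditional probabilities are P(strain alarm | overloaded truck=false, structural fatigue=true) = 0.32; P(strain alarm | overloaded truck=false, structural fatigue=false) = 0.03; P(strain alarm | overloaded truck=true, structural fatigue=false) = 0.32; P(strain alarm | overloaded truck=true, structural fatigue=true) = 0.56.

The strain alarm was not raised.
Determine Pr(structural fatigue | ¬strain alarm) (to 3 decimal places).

Pr(structural fatigue | ¬strain alarm) ≈ 0.145

For the numerator, keep only structural fatigue=true terms: 0.122522 + 0.006521 = 0.129043
Denominator P(¬strain alarm): 0.97·0.924·0.805 + 0.68·0.924·0.195 + 0.68·0.076·0.805 + 0.44·0.076·0.195 = 0.892150
Posterior = 0.129043 / 0.892150 ≈ 0.145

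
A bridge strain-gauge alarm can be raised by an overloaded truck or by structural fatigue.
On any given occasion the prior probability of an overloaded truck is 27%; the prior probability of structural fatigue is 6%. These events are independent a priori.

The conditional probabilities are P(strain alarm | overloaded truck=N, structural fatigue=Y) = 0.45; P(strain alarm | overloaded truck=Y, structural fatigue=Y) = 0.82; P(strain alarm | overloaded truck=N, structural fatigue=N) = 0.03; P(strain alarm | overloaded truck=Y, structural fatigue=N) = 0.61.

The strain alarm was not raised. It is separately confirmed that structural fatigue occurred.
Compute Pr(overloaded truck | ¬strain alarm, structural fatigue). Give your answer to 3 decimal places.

Pr(overloaded truck | ¬strain alarm, structural fatigue) ≈ 0.108

P(¬strain alarm | structural fatigue) = 0.55*0.73 + 0.18*0.27 = 0.401500 + 0.048600 = 0.450100
The overloaded truck-present share is 0.18*0.27 = 0.048600.
So P(overloaded truck | ¬strain alarm, structural fatigue) = 0.048600/0.450100 ≈ 0.108.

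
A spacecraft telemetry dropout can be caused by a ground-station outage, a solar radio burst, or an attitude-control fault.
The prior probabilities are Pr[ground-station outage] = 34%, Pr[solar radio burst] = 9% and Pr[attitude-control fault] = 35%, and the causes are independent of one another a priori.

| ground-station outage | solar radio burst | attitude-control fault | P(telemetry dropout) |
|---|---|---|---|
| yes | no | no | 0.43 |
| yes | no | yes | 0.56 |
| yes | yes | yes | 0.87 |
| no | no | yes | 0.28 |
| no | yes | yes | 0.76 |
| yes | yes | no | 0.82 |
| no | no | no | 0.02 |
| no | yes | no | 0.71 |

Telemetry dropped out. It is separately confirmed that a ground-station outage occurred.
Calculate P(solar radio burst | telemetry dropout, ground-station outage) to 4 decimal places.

P(solar radio burst | telemetry dropout, ground-station outage) ≈ 0.1484

Enumerate the 4 (solar radio burst, attitude-control fault) configurations and weight by the priors:
  P(telemetry dropout | ground-station outage) = 0.43*0.91*0.65 + 0.56*0.91*0.35 + 0.82*0.09*0.65 + 0.87*0.09*0.35
        = 0.254345 + 0.178360 + 0.047970 + 0.027405 = 0.508080
Keeping only the solar radio burst-present terms gives 0.075375, so
  P(solar radio burst | telemetry dropout, ground-station outage) = 0.075375 / 0.508080 ≈ 0.1484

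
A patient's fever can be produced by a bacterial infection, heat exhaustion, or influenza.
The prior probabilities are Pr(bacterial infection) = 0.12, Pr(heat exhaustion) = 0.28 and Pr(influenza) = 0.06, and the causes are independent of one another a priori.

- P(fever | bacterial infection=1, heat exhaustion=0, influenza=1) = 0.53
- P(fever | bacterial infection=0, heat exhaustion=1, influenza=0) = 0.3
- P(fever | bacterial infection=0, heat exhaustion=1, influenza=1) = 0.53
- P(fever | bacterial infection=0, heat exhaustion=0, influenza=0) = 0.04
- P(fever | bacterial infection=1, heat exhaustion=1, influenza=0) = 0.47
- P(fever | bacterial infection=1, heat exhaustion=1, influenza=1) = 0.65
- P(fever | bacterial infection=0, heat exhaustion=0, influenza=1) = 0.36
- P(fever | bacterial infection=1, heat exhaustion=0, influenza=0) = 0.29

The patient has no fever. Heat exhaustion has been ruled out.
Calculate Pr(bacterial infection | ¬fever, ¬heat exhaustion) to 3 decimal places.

Enumerate the 4 (bacterial infection, influenza) configurations and weight by the priors:
  P(¬fever | ¬heat exhaustion) = 0.96·0.88·0.94 + 0.64·0.88·0.06 + 0.71·0.12·0.94 + 0.47·0.12·0.06
        = 0.794112 + 0.033792 + 0.080088 + 0.003384 = 0.911376
Configurations with bacterial infection contribute 0.083472, so
  P(bacterial infection | ¬fever, ¬heat exhaustion) = 0.083472 / 0.911376 ≈ 0.092

Pr(bacterial infection | ¬fever, ¬heat exhaustion) ≈ 0.092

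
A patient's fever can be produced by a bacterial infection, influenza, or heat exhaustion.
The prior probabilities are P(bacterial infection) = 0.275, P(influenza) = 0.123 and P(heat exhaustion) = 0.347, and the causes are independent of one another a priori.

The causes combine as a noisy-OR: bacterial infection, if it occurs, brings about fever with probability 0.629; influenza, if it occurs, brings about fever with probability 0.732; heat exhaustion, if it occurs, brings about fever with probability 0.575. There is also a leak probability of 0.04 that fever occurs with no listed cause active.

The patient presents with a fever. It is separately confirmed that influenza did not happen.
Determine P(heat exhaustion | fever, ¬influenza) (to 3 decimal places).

P(heat exhaustion | fever, ¬influenza) ≈ 0.631

Under noisy-OR, P(fever | causes) = 1 − (1−0.04)·∏(1−qᵢ) over the active causes.
P(fever | ¬influenza) = 0.04×0.725×0.653 + 0.592×0.725×0.347 + 0.64384×0.275×0.653 + 0.848632×0.275×0.347 = 0.018937 + 0.148932 + 0.115618 + 0.080981 = 0.364468
The heat exhaustion-present share is 0.148932 + 0.080981 = 0.229913.
So P(heat exhaustion | fever, ¬influenza) = 0.229913/0.364468 ≈ 0.631.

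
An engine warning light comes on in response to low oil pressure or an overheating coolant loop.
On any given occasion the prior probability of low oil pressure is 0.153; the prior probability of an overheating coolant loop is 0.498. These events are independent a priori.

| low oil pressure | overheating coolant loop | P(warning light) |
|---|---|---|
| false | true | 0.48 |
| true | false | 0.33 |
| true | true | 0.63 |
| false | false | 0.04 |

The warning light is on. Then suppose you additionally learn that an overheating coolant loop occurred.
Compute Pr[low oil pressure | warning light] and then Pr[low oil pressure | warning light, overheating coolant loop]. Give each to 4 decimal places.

Pr[low oil pressure | warning light] ≈ 0.2505; Pr[low oil pressure | warning light, overheating coolant loop] ≈ 0.1916

Numerator (weight on configurations with low oil pressure): 0.025346 + 0.048002 = 0.073348
The normalizing constant is 0.04·0.847·0.502 + 0.48·0.847·0.498 + 0.33·0.153·0.502 + 0.63·0.153·0.498 = 0.292823
P(low oil pressure | warning light) = 0.073348/0.292823 ≈ 0.2505

Now condition on the additional information:
By total probability over both values of low oil pressure:
  P(warning light | overheating coolant loop) = 0.48·0.847 + 0.63·0.153
        = 0.406560 + 0.096390 = 0.502950
Keeping only the low oil pressure-present terms gives 0.096390, so
  P(low oil pressure | warning light, overheating coolant loop) = 0.096390 / 0.502950 ≈ 0.1916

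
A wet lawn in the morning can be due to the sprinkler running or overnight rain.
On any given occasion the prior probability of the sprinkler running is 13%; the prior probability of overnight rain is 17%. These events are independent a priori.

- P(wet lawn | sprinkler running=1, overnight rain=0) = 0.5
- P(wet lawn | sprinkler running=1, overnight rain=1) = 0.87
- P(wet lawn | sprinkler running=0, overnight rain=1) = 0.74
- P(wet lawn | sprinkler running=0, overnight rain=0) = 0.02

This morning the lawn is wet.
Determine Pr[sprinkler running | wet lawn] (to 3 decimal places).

Numerator (weight on configurations with sprinkler running): 0.053950 + 0.019227 = 0.073177
The normalizing constant is 0.02×0.87×0.83 + 0.74×0.87×0.17 + 0.5×0.13×0.83 + 0.87×0.13×0.17 = 0.197065
P(sprinkler running | wet lawn) = 0.073177/0.197065 ≈ 0.371

Pr[sprinkler running | wet lawn] ≈ 0.371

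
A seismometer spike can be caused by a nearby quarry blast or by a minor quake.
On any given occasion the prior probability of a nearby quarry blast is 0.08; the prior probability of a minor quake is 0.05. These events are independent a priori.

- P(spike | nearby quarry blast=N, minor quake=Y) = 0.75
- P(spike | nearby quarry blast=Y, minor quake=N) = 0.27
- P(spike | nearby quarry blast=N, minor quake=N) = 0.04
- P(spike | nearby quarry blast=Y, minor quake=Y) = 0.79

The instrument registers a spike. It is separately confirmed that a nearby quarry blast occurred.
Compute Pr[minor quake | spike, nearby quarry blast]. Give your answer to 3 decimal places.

Sum P(spike|·) weighted by the priors over both values of minor quake:
  P(spike | nearby quarry blast) = 0.27×0.95 + 0.79×0.05
        = 0.256500 + 0.039500 = 0.296000
Configurations with minor quake contribute 0.039500, so
  P(minor quake | spike, nearby quarry blast) = 0.039500 / 0.296000 ≈ 0.133

Pr[minor quake | spike, nearby quarry blast] ≈ 0.133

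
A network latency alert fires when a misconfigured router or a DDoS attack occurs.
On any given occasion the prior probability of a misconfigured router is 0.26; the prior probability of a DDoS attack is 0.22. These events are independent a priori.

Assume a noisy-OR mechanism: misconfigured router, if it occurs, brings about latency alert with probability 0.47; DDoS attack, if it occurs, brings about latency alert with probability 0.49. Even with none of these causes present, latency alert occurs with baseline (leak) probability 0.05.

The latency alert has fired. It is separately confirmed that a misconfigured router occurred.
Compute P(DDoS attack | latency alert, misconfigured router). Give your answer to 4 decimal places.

Under noisy-OR, P(latency alert | causes) = 1 − (1−0.05)·∏(1−qᵢ) over the active causes.
For the numerator, keep only DDoS attack=true terms: 0.743215×0.22 = 0.163507
Normalizer over all consistent configurations: 0.4965×0.78 + 0.743215×0.22 = 0.550777
Posterior = 0.163507 / 0.550777 ≈ 0.2969

P(DDoS attack | latency alert, misconfigured router) ≈ 0.2969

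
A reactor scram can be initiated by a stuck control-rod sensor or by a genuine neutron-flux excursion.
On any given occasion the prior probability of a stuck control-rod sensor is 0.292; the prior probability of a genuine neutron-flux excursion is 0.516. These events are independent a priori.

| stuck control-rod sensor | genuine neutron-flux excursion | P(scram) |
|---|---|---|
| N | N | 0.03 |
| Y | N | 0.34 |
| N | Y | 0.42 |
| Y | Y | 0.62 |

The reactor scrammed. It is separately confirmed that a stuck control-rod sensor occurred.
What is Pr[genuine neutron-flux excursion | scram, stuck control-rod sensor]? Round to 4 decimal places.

P(scram | stuck control-rod sensor) = 0.34*0.484 + 0.62*0.516 = 0.164560 + 0.319920 = 0.484480
The genuine neutron-flux excursion-present share is 0.62*0.516 = 0.319920.
P(genuine neutron-flux excursion | scram, stuck control-rod sensor) = 0.319920 / 0.484480 ≈ 0.6603

Pr[genuine neutron-flux excursion | scram, stuck control-rod sensor] ≈ 0.6603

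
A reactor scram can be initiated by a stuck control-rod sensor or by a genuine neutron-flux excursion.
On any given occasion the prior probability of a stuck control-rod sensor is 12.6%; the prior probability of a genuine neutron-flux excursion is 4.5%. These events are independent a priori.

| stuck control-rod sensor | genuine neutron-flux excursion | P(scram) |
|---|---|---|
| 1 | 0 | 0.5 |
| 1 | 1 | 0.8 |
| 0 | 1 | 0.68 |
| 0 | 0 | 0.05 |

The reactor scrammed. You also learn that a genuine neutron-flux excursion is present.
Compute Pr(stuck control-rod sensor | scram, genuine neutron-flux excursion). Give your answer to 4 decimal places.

Weight on stuck control-rod sensor=true, given the evidence: 0.8·0.126 = 0.100800
Denominator P(scram | genuine neutron-flux excursion): 0.68·0.874 + 0.8·0.126 = 0.695120
P(stuck control-rod sensor | scram, genuine neutron-flux excursion) = 0.100800/0.695120 ≈ 0.1450

Pr(stuck control-rod sensor | scram, genuine neutron-flux excursion) ≈ 0.1450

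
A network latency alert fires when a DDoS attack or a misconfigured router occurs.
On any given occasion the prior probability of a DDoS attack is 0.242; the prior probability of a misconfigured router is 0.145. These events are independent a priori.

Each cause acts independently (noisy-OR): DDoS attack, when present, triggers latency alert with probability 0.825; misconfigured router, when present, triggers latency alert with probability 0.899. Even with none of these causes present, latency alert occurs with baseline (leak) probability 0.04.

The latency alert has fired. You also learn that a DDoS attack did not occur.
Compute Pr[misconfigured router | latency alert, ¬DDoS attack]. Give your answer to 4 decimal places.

Under noisy-OR, P(latency alert | causes) = 1 − (1−0.04)·∏(1−qᵢ) over the active causes.
Numerator (weight on configurations with misconfigured router): 0.90304×0.145 = 0.130941
The normalizing constant is 0.04×0.855 + 0.90304×0.145 = 0.165141
Posterior = 0.130941 / 0.165141 ≈ 0.7929

Pr[misconfigured router | latency alert, ¬DDoS attack] ≈ 0.7929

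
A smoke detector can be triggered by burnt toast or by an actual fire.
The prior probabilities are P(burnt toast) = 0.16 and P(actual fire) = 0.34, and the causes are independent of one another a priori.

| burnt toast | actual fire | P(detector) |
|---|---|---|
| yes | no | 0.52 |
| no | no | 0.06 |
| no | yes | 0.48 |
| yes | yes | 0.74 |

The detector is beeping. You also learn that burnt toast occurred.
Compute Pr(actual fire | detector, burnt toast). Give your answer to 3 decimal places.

Pr(actual fire | detector, burnt toast) ≈ 0.423

By total probability over both values of actual fire:
  P(detector | burnt toast) = 0.52·0.66 + 0.74·0.34
        = 0.343200 + 0.251600 = 0.594800
Configurations with actual fire contribute 0.251600, so
  P(actual fire | detector, burnt toast) = 0.251600 / 0.594800 ≈ 0.423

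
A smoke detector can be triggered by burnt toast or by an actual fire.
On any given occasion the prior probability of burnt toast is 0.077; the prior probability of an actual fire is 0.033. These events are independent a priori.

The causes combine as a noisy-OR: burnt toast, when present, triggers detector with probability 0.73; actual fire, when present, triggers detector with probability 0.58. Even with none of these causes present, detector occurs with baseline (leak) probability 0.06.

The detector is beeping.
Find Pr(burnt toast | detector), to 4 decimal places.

Under noisy-OR, P(detector | causes) = 1 − (1−0.06)·∏(1−qᵢ) over the active causes.
Numerator (weight on configurations with burnt toast): 0.055561 + 0.002270 = 0.057831
The normalizing constant is 0.06×0.923×0.967 + 0.6052×0.923×0.033 + 0.7462×0.077×0.967 + 0.893404×0.077×0.033 = 0.129817
P(burnt toast | detector) = 0.057831/0.129817 ≈ 0.4455

Pr(burnt toast | detector) ≈ 0.4455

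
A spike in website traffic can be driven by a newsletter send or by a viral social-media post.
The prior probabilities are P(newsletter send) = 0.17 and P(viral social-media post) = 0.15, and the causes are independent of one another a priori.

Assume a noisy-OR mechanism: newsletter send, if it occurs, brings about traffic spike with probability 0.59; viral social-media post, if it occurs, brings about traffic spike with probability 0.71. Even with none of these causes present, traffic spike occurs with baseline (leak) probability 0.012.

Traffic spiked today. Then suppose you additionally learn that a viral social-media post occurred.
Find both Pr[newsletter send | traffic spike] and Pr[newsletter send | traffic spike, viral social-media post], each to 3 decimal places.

Under noisy-OR, P(traffic spike | causes) = 1 − (1−0.012)·∏(1−qᵢ) over the active causes.
For the numerator, keep only newsletter send=true terms: 0.085966 + 0.022504 = 0.108470
The normalizing constant is 0.012·0.83·0.85 + 0.71348·0.83·0.15 + 0.59492·0.17·0.85 + 0.882527·0.17·0.15 = 0.205764
P(newsletter send | traffic spike) = 0.108470/0.205764 ≈ 0.527

With the extra evidence:
P(traffic spike | viral social-media post) = 0.71348*0.83 + 0.882527*0.17 = 0.592188 + 0.150030 = 0.742218
Restricting to configurations with newsletter send present: 0.882527*0.17 = 0.150030.
P(newsletter send | traffic spike, viral social-media post) = 0.150030 / 0.742218 ≈ 0.202

Pr[newsletter send | traffic spike] ≈ 0.527; Pr[newsletter send | traffic spike, viral social-media post] ≈ 0.202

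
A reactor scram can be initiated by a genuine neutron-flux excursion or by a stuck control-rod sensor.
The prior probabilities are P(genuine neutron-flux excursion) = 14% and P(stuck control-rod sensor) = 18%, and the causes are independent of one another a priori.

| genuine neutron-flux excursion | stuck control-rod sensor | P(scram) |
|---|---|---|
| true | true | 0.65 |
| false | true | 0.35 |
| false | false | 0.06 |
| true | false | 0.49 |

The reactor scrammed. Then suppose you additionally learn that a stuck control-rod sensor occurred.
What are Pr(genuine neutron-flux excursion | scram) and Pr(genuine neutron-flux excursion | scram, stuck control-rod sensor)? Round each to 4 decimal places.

P(scram) = 0.06·0.86·0.82 + 0.35·0.86·0.18 + 0.49·0.14·0.82 + 0.65·0.14·0.18 = 0.042312 + 0.054180 + 0.056252 + 0.016380 = 0.169124
Of this, 0.072632 comes from 0.056252 + 0.016380 (the genuine neutron-flux excursion=true cases).
Hence the posterior is 0.072632/0.169124 ≈ 0.4295.

Now condition on the additional information:
For the numerator, keep only genuine neutron-flux excursion=true terms: 0.65×0.14 = 0.091000
The normalizing constant is 0.35×0.86 + 0.65×0.14 = 0.392000
Posterior = 0.091000 / 0.392000 ≈ 0.2321

Pr(genuine neutron-flux excursion | scram) ≈ 0.4295; Pr(genuine neutron-flux excursion | scram, stuck control-rod sensor) ≈ 0.2321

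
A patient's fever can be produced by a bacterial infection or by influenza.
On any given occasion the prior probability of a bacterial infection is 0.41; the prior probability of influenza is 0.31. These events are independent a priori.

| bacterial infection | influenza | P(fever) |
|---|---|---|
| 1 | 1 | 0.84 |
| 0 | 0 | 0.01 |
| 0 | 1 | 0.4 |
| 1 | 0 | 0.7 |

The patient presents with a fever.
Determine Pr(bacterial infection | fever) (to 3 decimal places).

Pr(bacterial infection | fever) ≈ 0.798

By total probability over the 4 (bacterial infection, influenza) configurations:
  P(fever) = 0.01×0.59×0.69 + 0.4×0.59×0.31 + 0.7×0.41×0.69 + 0.84×0.41×0.31
        = 0.004071 + 0.073160 + 0.198030 + 0.106764 = 0.382025
Keeping only the bacterial infection-present terms gives 0.304794, so
  P(bacterial infection | fever) = 0.304794 / 0.382025 ≈ 0.798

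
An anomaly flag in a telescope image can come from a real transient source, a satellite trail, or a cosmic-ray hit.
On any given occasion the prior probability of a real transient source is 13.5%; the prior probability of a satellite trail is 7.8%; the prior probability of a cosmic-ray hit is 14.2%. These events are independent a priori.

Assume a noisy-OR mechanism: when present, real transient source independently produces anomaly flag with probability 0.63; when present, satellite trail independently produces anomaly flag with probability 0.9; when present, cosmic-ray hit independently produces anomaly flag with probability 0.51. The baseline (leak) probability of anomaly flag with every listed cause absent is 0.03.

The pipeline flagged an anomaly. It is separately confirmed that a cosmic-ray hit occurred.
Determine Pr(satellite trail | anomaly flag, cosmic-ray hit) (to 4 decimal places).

Under noisy-OR, P(anomaly flag | causes) = 1 − (1−0.03)·∏(1−qᵢ) over the active causes.
By total probability over the 4 (real transient source, satellite trail) configurations:
  P(anomaly flag | cosmic-ray hit) = 0.5247·0.865·0.922 + 0.95247·0.865·0.078 + 0.824139·0.135·0.922 + 0.982414·0.135·0.078
        = 0.418464 + 0.064263 + 0.102581 + 0.010345 = 0.595653
Configurations with satellite trail contribute 0.074608, so
  P(satellite trail | anomaly flag, cosmic-ray hit) = 0.074608 / 0.595653 ≈ 0.1253

Pr(satellite trail | anomaly flag, cosmic-ray hit) ≈ 0.1253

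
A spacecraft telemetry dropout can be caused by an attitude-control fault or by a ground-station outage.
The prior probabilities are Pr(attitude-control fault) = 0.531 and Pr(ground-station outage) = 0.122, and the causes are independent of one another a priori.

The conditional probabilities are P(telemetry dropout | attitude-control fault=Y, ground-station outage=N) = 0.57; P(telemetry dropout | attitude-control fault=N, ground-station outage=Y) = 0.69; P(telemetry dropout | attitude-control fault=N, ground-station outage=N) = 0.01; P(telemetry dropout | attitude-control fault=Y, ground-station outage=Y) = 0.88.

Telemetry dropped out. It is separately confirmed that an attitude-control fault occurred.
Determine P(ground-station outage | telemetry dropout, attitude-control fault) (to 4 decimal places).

P(ground-station outage | telemetry dropout, attitude-control fault) ≈ 0.1766

For the numerator, keep only ground-station outage=true terms: 0.88×0.122 = 0.107360
Normalizer over all consistent configurations: 0.57×0.878 + 0.88×0.122 = 0.607820
P(ground-station outage | telemetry dropout, attitude-control fault) = 0.107360/0.607820 ≈ 0.1766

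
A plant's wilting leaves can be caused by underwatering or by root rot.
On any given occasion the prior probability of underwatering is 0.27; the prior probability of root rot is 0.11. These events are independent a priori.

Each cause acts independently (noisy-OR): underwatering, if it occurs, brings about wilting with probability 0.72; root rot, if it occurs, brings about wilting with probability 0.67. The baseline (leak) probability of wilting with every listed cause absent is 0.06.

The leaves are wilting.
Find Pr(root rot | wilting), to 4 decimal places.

Pr(root rot | wilting) ≈ 0.2764

Under noisy-OR, P(wilting | causes) = 1 − (1−0.06)·∏(1−qᵢ) over the active causes.
For the numerator, keep only root rot=true terms: 0.055391 + 0.027120 = 0.082511
The normalizing constant is 0.06·0.73·0.89 + 0.6898·0.73·0.11 + 0.7368·0.27·0.89 + 0.913144·0.27·0.11 = 0.298546
P(root rot | wilting) = 0.082511/0.298546 ≈ 0.2764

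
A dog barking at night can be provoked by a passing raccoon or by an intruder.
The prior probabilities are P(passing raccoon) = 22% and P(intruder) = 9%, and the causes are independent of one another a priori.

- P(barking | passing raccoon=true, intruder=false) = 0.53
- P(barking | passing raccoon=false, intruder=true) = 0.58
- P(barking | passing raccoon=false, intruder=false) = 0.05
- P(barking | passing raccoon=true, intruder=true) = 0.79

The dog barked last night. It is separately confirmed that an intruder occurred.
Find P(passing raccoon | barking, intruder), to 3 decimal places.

P(passing raccoon | barking, intruder) ≈ 0.278

By total probability over both values of passing raccoon:
  P(barking | intruder) = 0.58*0.78 + 0.79*0.22
        = 0.452400 + 0.173800 = 0.626200
Configurations with passing raccoon contribute 0.173800, so
  P(passing raccoon | barking, intruder) = 0.173800 / 0.626200 ≈ 0.278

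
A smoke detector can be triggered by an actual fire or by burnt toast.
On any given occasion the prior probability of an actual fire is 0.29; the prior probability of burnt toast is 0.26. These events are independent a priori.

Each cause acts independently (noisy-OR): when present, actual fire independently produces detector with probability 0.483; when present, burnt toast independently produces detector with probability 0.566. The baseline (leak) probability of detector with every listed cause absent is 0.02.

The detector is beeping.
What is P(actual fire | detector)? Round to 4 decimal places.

P(actual fire | detector) ≈ 0.5855

Under noisy-OR, P(detector | causes) = 1 − (1−0.02)·∏(1−qᵢ) over the active causes.
By total probability over the 4 (actual fire, burnt toast) configurations:
  P(detector) = 0.02*0.71*0.74 + 0.57468*0.71*0.26 + 0.49334*0.29*0.74 + 0.78011*0.29*0.26
        = 0.010508 + 0.106086 + 0.105871 + 0.058820 = 0.281285
Keeping only the actual fire-present terms gives 0.164691, so
  P(actual fire | detector) = 0.164691 / 0.281285 ≈ 0.5855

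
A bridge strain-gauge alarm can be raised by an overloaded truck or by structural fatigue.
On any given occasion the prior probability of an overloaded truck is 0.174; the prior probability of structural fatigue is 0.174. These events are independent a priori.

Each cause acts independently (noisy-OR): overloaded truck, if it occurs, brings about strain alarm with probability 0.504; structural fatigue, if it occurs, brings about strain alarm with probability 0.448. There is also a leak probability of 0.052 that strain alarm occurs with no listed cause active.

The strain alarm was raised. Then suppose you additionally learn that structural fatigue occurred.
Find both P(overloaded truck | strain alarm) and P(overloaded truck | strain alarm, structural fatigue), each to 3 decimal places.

Under noisy-OR, P(strain alarm | causes) = 1 − (1−0.052)·∏(1−qᵢ) over the active causes.
Numerator (weight on configurations with overloaded truck): 0.076144 + 0.022418 = 0.098562
The normalizing constant is 0.052×0.826×0.826 + 0.476704×0.826×0.174 + 0.529792×0.174×0.826 + 0.740445×0.174×0.174 = 0.202554
P(overloaded truck | strain alarm) = 0.098562/0.202554 ≈ 0.487

With the extra evidence:
For the numerator, keep only overloaded truck=true terms: 0.740445·0.174 = 0.128837
Denominator P(strain alarm | structural fatigue): 0.476704·0.826 + 0.740445·0.174 = 0.522595
P(overloaded truck | strain alarm, structural fatigue) = 0.128837/0.522595 ≈ 0.247

P(overloaded truck | strain alarm) ≈ 0.487; P(overloaded truck | strain alarm, structural fatigue) ≈ 0.247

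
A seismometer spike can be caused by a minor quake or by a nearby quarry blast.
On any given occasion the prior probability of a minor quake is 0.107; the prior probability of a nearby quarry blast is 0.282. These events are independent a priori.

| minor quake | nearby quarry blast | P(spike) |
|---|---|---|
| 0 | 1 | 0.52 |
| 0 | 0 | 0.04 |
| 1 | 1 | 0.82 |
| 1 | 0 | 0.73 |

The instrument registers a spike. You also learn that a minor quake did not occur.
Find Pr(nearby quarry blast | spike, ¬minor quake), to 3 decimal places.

Pr(nearby quarry blast | spike, ¬minor quake) ≈ 0.836

P(spike | ¬minor quake) = 0.04*0.718 + 0.52*0.282 = 0.028720 + 0.146640 = 0.175360
Of this, 0.146640 comes from 0.52*0.282 (the nearby quarry blast=true cases).
So P(nearby quarry blast | spike, ¬minor quake) = 0.146640/0.175360 ≈ 0.836.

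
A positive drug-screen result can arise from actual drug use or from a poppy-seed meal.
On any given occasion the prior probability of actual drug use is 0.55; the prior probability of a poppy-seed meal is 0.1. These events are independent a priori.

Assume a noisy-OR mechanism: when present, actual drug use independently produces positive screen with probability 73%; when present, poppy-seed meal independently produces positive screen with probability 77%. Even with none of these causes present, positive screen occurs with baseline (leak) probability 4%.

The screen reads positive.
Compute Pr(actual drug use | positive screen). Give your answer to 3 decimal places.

Pr(actual drug use | positive screen) ≈ 0.891

Under noisy-OR, P(positive screen | causes) = 1 − (1−0.04)·∏(1−qᵢ) over the active causes.
P(positive screen) = 0.04×0.45×0.9 + 0.7792×0.45×0.1 + 0.7408×0.55×0.9 + 0.940384×0.55×0.1 = 0.016200 + 0.035064 + 0.366696 + 0.051721 = 0.469681
The actual drug use-present share is 0.366696 + 0.051721 = 0.418417.
So P(actual drug use | positive screen) = 0.418417/0.469681 ≈ 0.891.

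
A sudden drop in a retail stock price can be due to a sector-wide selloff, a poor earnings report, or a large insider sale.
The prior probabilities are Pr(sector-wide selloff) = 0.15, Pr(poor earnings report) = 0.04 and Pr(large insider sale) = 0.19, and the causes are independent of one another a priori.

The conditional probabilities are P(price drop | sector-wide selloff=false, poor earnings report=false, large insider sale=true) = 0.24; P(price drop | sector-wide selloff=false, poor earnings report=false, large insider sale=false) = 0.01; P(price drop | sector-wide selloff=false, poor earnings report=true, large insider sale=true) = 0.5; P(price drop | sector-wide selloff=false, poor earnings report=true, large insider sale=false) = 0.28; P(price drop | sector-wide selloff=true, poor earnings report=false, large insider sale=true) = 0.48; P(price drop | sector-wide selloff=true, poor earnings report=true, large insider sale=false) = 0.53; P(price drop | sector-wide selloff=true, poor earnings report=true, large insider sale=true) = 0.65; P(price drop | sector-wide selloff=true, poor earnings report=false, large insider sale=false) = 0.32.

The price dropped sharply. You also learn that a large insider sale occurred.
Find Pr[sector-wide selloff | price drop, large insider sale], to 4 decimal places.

P(price drop | large insider sale) = 0.24*0.85*0.96 + 0.5*0.85*0.04 + 0.48*0.15*0.96 + 0.65*0.15*0.04 = 0.195840 + 0.017000 + 0.069120 + 0.003900 = 0.285860
Restricting to configurations with sector-wide selloff present: 0.069120 + 0.003900 = 0.073020.
So P(sector-wide selloff | price drop, large insider sale) = 0.073020/0.285860 ≈ 0.2554.

Pr[sector-wide selloff | price drop, large insider sale] ≈ 0.2554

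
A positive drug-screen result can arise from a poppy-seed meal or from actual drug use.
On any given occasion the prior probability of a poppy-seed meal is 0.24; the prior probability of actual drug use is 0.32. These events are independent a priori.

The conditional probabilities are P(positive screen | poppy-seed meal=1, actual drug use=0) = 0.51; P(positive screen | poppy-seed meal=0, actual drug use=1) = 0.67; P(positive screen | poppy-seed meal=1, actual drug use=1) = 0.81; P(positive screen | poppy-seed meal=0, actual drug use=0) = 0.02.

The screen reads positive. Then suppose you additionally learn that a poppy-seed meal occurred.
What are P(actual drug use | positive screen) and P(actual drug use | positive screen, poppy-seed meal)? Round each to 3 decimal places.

P(positive screen) = 0.02×0.76×0.68 + 0.67×0.76×0.32 + 0.51×0.24×0.68 + 0.81×0.24×0.32 = 0.010336 + 0.162944 + 0.083232 + 0.062208 = 0.318720
The actual drug use-present share is 0.162944 + 0.062208 = 0.225152.
Hence the posterior is 0.225152/0.318720 ≈ 0.706.

With the extra evidence:
Enumerate both values of actual drug use and weight by the priors:
  P(positive screen | poppy-seed meal) = 0.51·0.68 + 0.81·0.32
        = 0.346800 + 0.259200 = 0.606000
Configurations with actual drug use contribute 0.259200, so
  P(actual drug use | positive screen, poppy-seed meal) = 0.259200 / 0.606000 ≈ 0.428
— poppy-seed meal explains away the evidence for actual drug use.

P(actual drug use | positive screen) ≈ 0.706; P(actual drug use | positive screen, poppy-seed meal) ≈ 0.428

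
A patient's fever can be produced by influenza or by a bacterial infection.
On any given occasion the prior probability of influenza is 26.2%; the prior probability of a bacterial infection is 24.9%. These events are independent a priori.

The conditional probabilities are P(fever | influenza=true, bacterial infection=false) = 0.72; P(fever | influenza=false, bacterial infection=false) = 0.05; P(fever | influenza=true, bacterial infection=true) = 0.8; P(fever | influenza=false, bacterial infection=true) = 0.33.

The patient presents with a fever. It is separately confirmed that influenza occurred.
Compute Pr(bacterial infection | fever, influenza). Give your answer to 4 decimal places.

Pr(bacterial infection | fever, influenza) ≈ 0.2692

Sum P(fever|·) weighted by the priors over both values of bacterial infection:
  P(fever | influenza) = 0.72*0.751 + 0.8*0.249
        = 0.540720 + 0.199200 = 0.739920
Keeping only the bacterial infection-present terms gives 0.199200, so
  P(bacterial infection | fever, influenza) = 0.199200 / 0.739920 ≈ 0.2692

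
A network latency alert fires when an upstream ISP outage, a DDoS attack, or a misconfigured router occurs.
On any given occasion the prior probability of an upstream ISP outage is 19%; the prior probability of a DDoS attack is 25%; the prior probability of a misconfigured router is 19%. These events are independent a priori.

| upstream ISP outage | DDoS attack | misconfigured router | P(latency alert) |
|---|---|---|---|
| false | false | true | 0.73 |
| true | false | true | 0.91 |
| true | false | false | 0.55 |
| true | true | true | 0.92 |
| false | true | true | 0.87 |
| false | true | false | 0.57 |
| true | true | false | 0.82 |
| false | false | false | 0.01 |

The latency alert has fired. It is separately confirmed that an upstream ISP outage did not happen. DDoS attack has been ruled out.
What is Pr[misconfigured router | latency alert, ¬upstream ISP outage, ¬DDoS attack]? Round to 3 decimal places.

P(latency alert | ¬upstream ISP outage, ¬DDoS attack) = 0.01*0.81 + 0.73*0.19 = 0.008100 + 0.138700 = 0.146800
The misconfigured router-present share is 0.73*0.19 = 0.138700.
So P(misconfigured router | latency alert, ¬upstream ISP outage, ¬DDoS attack) = 0.138700/0.146800 ≈ 0.945.

Pr[misconfigured router | latency alert, ¬upstream ISP outage, ¬DDoS attack] ≈ 0.945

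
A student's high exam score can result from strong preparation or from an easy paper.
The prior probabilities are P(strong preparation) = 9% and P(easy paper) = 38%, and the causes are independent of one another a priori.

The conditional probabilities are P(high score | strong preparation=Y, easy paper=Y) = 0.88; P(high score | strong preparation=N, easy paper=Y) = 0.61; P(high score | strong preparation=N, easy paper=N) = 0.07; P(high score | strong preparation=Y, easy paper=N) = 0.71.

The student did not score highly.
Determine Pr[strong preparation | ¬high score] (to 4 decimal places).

Pr[strong preparation | ¬high score] ≈ 0.0298

For the numerator, keep only strong preparation=true terms: 0.016182 + 0.004104 = 0.020286
Denominator P(¬high score): 0.93*0.91*0.62 + 0.39*0.91*0.38 + 0.29*0.09*0.62 + 0.12*0.09*0.38 = 0.679854
P(strong preparation | ¬high score) = 0.020286/0.679854 ≈ 0.0298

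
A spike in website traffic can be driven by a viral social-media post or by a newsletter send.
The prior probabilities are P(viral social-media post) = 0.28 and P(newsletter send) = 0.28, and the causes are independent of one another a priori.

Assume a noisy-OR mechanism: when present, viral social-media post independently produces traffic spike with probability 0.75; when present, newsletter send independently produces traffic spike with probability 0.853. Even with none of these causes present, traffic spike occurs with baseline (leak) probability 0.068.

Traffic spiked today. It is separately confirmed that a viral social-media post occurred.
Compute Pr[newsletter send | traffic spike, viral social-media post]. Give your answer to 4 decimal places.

Under noisy-OR, P(traffic spike | causes) = 1 − (1−0.068)·∏(1−qᵢ) over the active causes.
For the numerator, keep only newsletter send=true terms: 0.965749×0.28 = 0.270410
Normalizer over all consistent configurations: 0.767×0.72 + 0.965749×0.28 = 0.822650
Posterior = 0.270410 / 0.822650 ≈ 0.3287

Pr[newsletter send | traffic spike, viral social-media post] ≈ 0.3287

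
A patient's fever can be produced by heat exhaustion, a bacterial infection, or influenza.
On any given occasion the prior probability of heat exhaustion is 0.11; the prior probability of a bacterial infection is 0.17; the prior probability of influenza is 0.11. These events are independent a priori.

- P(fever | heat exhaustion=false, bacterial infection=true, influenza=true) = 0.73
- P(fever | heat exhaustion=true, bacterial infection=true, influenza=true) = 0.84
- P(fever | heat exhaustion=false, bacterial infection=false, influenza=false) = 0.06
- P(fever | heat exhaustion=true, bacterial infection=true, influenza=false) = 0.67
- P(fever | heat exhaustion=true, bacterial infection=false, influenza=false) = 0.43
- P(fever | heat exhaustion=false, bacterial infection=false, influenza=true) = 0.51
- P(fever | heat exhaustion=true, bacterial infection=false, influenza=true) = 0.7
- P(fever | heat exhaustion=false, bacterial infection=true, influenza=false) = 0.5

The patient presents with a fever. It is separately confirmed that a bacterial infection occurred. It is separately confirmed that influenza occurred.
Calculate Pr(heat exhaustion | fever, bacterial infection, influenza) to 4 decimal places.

Pr(heat exhaustion | fever, bacterial infection, influenza) ≈ 0.1245

Numerator (weight on configurations with heat exhaustion): 0.84·0.11 = 0.092400
Denominator P(fever | bacterial infection, influenza): 0.73·0.89 + 0.84·0.11 = 0.742100
Posterior = 0.092400 / 0.742100 ≈ 0.1245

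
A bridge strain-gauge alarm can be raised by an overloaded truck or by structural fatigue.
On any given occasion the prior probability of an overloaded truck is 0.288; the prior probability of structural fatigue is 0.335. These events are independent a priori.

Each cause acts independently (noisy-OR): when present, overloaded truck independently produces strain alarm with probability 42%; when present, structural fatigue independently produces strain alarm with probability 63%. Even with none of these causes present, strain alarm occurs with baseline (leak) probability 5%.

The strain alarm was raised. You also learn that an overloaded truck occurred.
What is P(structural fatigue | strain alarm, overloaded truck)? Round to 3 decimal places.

Under noisy-OR, P(strain alarm | causes) = 1 − (1−0.05)·∏(1−qᵢ) over the active causes.
P(strain alarm | overloaded truck) = 0.449*0.665 + 0.79613*0.335 = 0.298585 + 0.266704 = 0.565289
Restricting to configurations with structural fatigue present: 0.79613*0.335 = 0.266704.
Hence the posterior is 0.266704/0.565289 ≈ 0.472.

P(structural fatigue | strain alarm, overloaded truck) ≈ 0.472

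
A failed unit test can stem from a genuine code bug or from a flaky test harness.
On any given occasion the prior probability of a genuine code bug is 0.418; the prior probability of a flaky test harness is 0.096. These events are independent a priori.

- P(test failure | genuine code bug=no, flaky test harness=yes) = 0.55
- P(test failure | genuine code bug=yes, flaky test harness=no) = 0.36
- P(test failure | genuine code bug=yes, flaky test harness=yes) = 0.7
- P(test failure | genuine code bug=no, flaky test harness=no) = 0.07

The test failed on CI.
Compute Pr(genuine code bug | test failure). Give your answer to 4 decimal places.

Enumerate the 4 (genuine code bug, flaky test harness) configurations and weight by the priors:
  P(test failure) = 0.07×0.582×0.904 + 0.55×0.582×0.096 + 0.36×0.418×0.904 + 0.7×0.418×0.096
        = 0.036829 + 0.030730 + 0.136034 + 0.028090 = 0.231683
The terms with genuine code bug present sum to 0.164124, so
  P(genuine code bug | test failure) = 0.164124 / 0.231683 ≈ 0.7084

Pr(genuine code bug | test failure) ≈ 0.7084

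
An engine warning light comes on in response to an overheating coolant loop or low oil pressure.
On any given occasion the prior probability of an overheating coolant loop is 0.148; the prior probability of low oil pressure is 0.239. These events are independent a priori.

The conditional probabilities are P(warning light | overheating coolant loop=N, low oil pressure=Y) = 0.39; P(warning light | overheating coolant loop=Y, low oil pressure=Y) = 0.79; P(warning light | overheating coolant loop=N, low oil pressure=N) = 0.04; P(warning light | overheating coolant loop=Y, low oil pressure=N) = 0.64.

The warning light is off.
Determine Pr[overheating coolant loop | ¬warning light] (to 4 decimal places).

Pr[overheating coolant loop | ¬warning light] ≈ 0.0604

By total probability over the 4 (overheating coolant loop, low oil pressure) configurations:
  P(¬warning light) = 0.96*0.852*0.761 + 0.61*0.852*0.239 + 0.36*0.148*0.761 + 0.21*0.148*0.239
        = 0.622437 + 0.124213 + 0.040546 + 0.007428 = 0.794624
Keeping only the overheating coolant loop-present terms gives 0.047974, so
  P(overheating coolant loop | ¬warning light) = 0.047974 / 0.794624 ≈ 0.0604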